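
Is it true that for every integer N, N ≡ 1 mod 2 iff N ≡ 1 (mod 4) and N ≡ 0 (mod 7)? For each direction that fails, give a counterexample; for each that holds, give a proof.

Forward direction. This fails: N = 1 gives 1 ≡ 1 (mod 2) but 1 ≡ 1 (mod 7), so the conjunction on the right does not hold.

Converse. If N ≡ 1 (mod 4) and N ≡ 0 (mod 7), then by the Chinese remainder theorem N ≡ 21 (mod 28). Since 21 ≡ 1 (mod 2) and 2 ∣ 28, we get N ≡ 1 (mod 2).

Only the converse holds.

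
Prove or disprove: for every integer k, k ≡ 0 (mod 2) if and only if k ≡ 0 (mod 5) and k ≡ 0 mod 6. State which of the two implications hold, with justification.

Only the converse holds.

Forward direction. This fails: k = 2 gives 2 ≡ 0 (mod 2) but 2 ≡ 2 (mod 5), so the conjunction on the right does not hold.

Converse. If k ≡ 0 (mod 5) and k ≡ 0 (mod 6), then by the Chinese remainder theorem k ≡ 0 (mod 30). Since 0 ≡ 0 (mod 2) and 2 ∣ 30, we get k ≡ 0 (mod 2).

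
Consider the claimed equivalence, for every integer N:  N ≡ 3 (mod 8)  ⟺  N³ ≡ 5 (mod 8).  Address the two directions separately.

Neither direction holds.

(⟹) This fails: take N = 3. Then 3 ≡ 3 (mod 8), but 3³ = 27 ≡ 3 (mod 8), not 5.

(⟸) This fails: take N = 5. Then 5³ = 125 ≡ 5 (mod 8), yet 5 ≡ 5 (mod 8), not 3.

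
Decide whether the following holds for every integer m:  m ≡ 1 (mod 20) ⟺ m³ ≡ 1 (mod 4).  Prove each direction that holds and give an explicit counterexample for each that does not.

Forward direction. Suppose m ≡ 1 (mod 20). Then m³ ≡ 1³ = 1 (mod 20), and since 4 ∣ 20, also m³ ≡ 1 (mod 4).

Converse. This fails: take m = 5. Then 5³ = 125 ≡ 1 (mod 4), yet 5 ≡ 5 (mod 20), not 1.

Only the forward direction holds.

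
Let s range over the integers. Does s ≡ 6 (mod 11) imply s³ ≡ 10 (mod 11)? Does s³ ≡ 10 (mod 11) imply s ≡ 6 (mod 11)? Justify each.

Both directions fail.

[⇒] This fails: take s = 6. Then 6 ≡ 6 (mod 11), but 6³ = 216 ≡ 7 (mod 11), not 10.

[⇐] This fails: take s = 10. Then 10³ = 1000 ≡ 10 (mod 11), yet 10 ≡ 10 (mod 11), not 6.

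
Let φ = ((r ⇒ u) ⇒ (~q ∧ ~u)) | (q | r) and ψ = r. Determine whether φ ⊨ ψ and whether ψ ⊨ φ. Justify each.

Not equivalent: only (⇐) holds.

(⟹) This fails. Under u = F, q = F, r = F, the left side is true but the right side is false.

(⟸) Assume the antecedent. If u is true, the antecedent forces (u = T, q = F, r = T) or (u = T, q = T, r = T), and the consequent holds there. If u is false, the consequent reduces to true regardless of the other variables. Either way the consequent holds.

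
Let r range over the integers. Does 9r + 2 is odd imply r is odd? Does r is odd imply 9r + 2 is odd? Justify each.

Both directions hold.

[⇒] Suppose 9r + 2 is odd. Since 9 is odd, 9r and r have the same parity, so 9r + 2 ≡ r + 2 (mod 2). As 2 is even, 9r + 2 is odd exactly when r is odd. Thus r is odd.

[⇐] Conversely, suppose r is odd; write r = 2j + 1. Then 9r + 2 = 9·(2j + 1) + 2 = 2·9j + 11, which is odd.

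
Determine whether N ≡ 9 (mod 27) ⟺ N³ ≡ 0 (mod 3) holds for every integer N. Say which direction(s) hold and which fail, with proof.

[⇐] This fails: take N = 0. Then 0³ = 0 ≡ 0 (mod 3), yet 0 ≡ 0 (mod 27), not 9.

[⇒] Suppose N ≡ 9 (mod 27). Then N³ ≡ 9³ = 729 (mod 27), and since 3 ∣ 27, also N³ ≡ 0 (mod 3).

Only the forward direction holds.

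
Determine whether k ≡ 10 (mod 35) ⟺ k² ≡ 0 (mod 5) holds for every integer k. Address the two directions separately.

Not equivalent: only (⇒) holds.

[⇒] Suppose k ≡ 10 (mod 35). Then k² ≡ 10² = 100 (mod 35), and since 5 ∣ 35, also k² ≡ 0 (mod 5).

[⇐] This fails: take k = 0. Then 0² = 0 ≡ 0 (mod 5), yet 0 ≡ 0 (mod 35), not 10.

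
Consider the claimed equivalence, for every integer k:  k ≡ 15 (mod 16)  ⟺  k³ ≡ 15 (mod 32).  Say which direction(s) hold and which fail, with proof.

[⇐] The residues r modulo 32 with r³ ≡ 15 (mod 32) are exactly {15}, and each is ≡ 15 (mod 16).

[⇒] This fails: take k = 31. Then 31 ≡ 15 (mod 16), but 31³ = 29791 ≡ 31 (mod 32), not 15.

(⇒) fails; (⇐) holds.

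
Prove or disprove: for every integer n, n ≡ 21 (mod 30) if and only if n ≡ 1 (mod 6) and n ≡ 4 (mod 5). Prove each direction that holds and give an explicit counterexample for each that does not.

Both directions fail.

(→) This fails: n = 21 gives 21 ≡ 21 (mod 30) but 21 ≡ 3 (mod 6), so the conjunction on the right does not hold.

(←) This fails: n = 19 satisfies both congruences on the right (19 ≡ 1 mod 6 and 19 ≡ 4 mod 5) yet 19 ≡ 19 (mod 30), not 21.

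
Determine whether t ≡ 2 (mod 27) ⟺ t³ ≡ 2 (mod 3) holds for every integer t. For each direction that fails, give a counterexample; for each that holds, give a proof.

(⇒) Suppose t ≡ 2 (mod 27). Then t³ ≡ 2³ = 8 (mod 27), and since 3 ∣ 27, also t³ ≡ 2 (mod 3).

(⇐) This fails: take t = 5. Then 5³ = 125 ≡ 2 (mod 3), yet 5 ≡ 5 (mod 27), not 2.

(⇒) holds; (⇐) fails.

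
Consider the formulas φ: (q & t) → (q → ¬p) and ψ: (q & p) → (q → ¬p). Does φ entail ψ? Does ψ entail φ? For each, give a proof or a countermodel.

Forward direction. This fails. Under p = T, t = F, q = T, the left side is true but the right side is false.

Converse. Assume the antecedent. If p is true, the antecedent forces (p = T, t = F, q = F) or (p = T, t = T, q = F), and (q & t) → (q → ¬p) holds there. If p is false, (q & t) → (q → ¬p) reduces to true regardless of the other variables. Either way (q & t) → (q → ¬p) holds.

Only the converse holds.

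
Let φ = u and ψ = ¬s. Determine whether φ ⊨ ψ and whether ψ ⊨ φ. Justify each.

Neither implication holds.

[⇒] This fails. Under s = T, u = T, the left side is true but the right side is false.

[⇐] This fails. Under s = F, u = F, the left side is false but the right side is true.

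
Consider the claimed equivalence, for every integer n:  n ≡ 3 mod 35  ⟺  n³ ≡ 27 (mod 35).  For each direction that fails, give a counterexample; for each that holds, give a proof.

(⟹) Suppose n ≡ 3 mod 35. Write n = 35j + 3. Then (35j + 3)³ = 42875j³ + 11025j² + 945j + 27 = 35(1225j³ + 315j² + 27j) + 27, so n³ ≡ 27 (mod 35).

(⟸) This fails: take n = 13. Then 13³ = 2197 ≡ 27 (mod 35), yet 13 ≡ 13 (mod 35), not 3.

Only the forward direction holds.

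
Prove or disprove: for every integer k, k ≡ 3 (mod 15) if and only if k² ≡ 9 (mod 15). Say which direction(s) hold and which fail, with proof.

Forward direction. Suppose k ≡ 3 (mod 15). Write k = 15j + 3. Then (15j + 3)² = 225j² + 90j + 9 = 15(15j² + 6j) + 9, so k² ≡ 9 (mod 15).

Converse. This fails: take k = 12. Then 12² = 144 ≡ 9 (mod 15), yet 12 ≡ 12 (mod 15), not 3.

Not equivalent: only (⇒) holds.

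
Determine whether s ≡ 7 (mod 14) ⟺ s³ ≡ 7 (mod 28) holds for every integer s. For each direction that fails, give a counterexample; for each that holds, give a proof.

Only the reverse direction holds.

(→) This fails: take s = 21. Then 21 ≡ 7 (mod 14), but 21³ = 9261 ≡ 21 (mod 28), not 7.

(←) Conversely, the residues r modulo 28 with r³ ≡ 7 (mod 28) are exactly {7}, and each is ≡ 7 (mod 14).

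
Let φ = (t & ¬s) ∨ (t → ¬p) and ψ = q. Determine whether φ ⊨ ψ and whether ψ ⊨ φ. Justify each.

Forward direction. This fails. Under s = F, p = F, t = F, q = F, the left side is true but the right side is false.

Converse. This fails. Under s = T, p = T, t = T, q = T, the left side is false but the right side is true.

Neither implication holds.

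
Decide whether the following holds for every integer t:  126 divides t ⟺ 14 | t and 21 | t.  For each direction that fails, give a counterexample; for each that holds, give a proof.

The forward direction holds; the converse fails.

(→) If 126 ∣ t, write t = 126q. Since 126 = 9·14, t = 14·(9q), so 14 ∣ t; and since 126 = 6·21, t = 21·(6q), so 21 ∣ t.

(←) This fails: take t = 42. Both 14 ∣ 42 and 21 ∣ 42, yet 42 is not a multiple of 126 (since 42 = 0·126 + 42), so 126 ∤ 42.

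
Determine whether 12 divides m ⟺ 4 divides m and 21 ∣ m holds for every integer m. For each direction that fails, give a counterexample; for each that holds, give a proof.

Not equivalent: only (⇐) holds.

[⇒] This fails: take m = 12. Certainly 12 ∣ 12, but 21 ∤ 12.

[⇐] Suppose 4 ∣ m and 21 ∣ m. Any common multiple of 4 and 21 is a multiple of their lcm; here gcd(4, 21) = 1, so lcm(4, 21) = 4·21 = 84, so 84 ∣ m. Since 12 ∣ 84, it follows that 12 ∣ m.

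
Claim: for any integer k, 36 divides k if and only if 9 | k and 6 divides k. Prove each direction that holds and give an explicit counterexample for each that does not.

Only the forward direction holds.

(→) If 36 ∣ k, write k = 36q. Since 36 = 4·9, k = 9·(4q), so 9 ∣ k; and since 36 = 6·6, k = 6·(6q), so 6 ∣ k.

(←) This fails: take k = 18. Both 9 ∣ 18 and 6 ∣ 18, yet 18 is not a multiple of 36 (since 18 = 0·36 + 18), so 36 ∤ 18.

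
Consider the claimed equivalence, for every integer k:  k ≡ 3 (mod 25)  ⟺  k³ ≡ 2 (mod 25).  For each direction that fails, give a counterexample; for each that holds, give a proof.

[⇐] Suppose k³ ≡ 2 (mod 25). The only residue r in {0, …, 24} with r³ ≡ 2 (mod 25) is r = 3, so k ≡ 3 (mod 25).

[⇒] Suppose k ≡ 3 (mod 25). Write k = 25j + 3. Then (25j + 3)³ = 15625j³ + 5625j² + 675j + 27 = 25(625j³ + 225j² + 27j + 1) + 2, so k³ ≡ 2 (mod 25).

Both directions hold.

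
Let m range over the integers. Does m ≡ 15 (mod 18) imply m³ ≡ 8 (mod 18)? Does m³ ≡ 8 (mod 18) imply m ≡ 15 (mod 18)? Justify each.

(⇒) This fails: take m = 15. Then 15 ≡ 15 (mod 18), but 15³ = 3375 ≡ 9 (mod 18), not 8.

(⇐) This fails: take m = 2. Then 2³ = 8 ≡ 8 (mod 18), yet 2 ≡ 2 (mod 18), not 15.

(⇒) fails and (⇐) fails.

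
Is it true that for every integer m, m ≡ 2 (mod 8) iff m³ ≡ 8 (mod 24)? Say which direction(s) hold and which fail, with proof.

(⇒) fails and (⇐) fails.

(⇒) This fails: take m = 10. Then 10 ≡ 2 (mod 8), but 10³ = 1000 ≡ 16 (mod 24), not 8.

(⇐) This fails: take m = 8. Then 8³ = 512 ≡ 8 (mod 24), yet 8 ≡ 0 (mod 8), not 2.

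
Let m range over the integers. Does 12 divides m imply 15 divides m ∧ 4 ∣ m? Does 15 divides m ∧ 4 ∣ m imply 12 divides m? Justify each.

Forward direction. This fails: take m = 12. Certainly 12 ∣ 12, but 15 ∤ 12.

Converse. Suppose 15 ∣ m and 4 ∣ m. Any common multiple of 15 and 4 is a multiple of their lcm; here gcd(15, 4) = 1, so lcm(15, 4) = 15·4 = 60, so 60 ∣ m. Since 12 ∣ 60, it follows that 12 ∣ m.

The forward direction fails; the converse holds.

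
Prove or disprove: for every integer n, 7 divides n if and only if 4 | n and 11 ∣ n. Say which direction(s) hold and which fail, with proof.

(⟹) This fails: take n = 7. Certainly 7 ∣ 7, but 4 ∤ 7.

(⟸) This fails: take n = 44. Both 4 ∣ 44 and 11 ∣ 44, yet 44 is not a multiple of 7 (since 44 = 6·7 + 2), so 7 ∤ 44.

(⇒) fails and (⇐) fails.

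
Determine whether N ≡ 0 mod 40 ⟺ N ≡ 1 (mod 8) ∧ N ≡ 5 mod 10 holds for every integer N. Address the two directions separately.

Neither implication holds.

[⇒] This fails: N = 0 gives 0 ≡ 0 (mod 40) but 0 ≡ 0 (mod 8), so the conjunction on the right does not hold.

[⇐] This fails: N = 25 satisfies both congruences on the right (25 ≡ 1 mod 8 and 25 ≡ 5 mod 10) yet 25 ≡ 25 (mod 40), not 0.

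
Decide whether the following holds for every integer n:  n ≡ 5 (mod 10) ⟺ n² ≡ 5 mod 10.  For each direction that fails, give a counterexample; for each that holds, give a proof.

(⟹) Suppose n ≡ 5 (mod 10). Write n = 10j + 5. Then (10j + 5)² = 100j² + 100j + 25 = 10(10j² + 10j + 2) + 5, so n² ≡ 5 (mod 10).

(⟸) For the converse, argue contrapositively. If n ≢ 5 (mod 10), then n is congruent to one of 0, 1, 2, 3, 4, 6, 7, 8, 9 modulo 10, and these give n² ≡ 0, 1, 4, 9, 6, 6, 9, 4, 1 respectively — never 5.

Both directions hold; the statement is true.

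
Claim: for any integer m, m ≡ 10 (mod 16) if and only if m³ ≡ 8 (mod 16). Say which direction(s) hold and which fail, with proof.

(⟸) This fails: take m = 2. Then 2³ = 8 ≡ 8 (mod 16), yet 2 ≡ 2 (mod 16), not 10.

(⟹) Suppose m ≡ 10 (mod 16). Write m = 16j + 10. Then (16j + 10)³ = 4096j³ + 7680j² + 4800j + 1000 = 16(256j³ + 480j² + 300j + 62) + 8, so m³ ≡ 8 (mod 16).

Only the forward direction holds.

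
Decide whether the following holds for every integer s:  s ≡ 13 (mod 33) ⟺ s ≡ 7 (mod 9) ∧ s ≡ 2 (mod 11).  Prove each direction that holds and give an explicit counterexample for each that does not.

Not equivalent: only (⇐) holds.

[⇐] If s ≡ 7 (mod 9) and s ≡ 2 (mod 11), then by the Chinese remainder theorem s ≡ 79 (mod 99). Since 79 ≡ 13 (mod 33) and 33 ∣ 99, we get s ≡ 13 (mod 33).

[⇒] This fails: s = 13 gives 13 ≡ 13 (mod 33) but 13 ≡ 4 (mod 9), so the conjunction on the right does not hold.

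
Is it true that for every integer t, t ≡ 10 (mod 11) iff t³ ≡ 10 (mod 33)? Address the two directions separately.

(⟹) This fails: take t = 21. Then 21 ≡ 10 (mod 11), but 21³ = 9261 ≡ 21 (mod 33), not 10.

(⟸) Conversely, the residues r modulo 33 with r³ ≡ 10 (mod 33) are exactly {10}, and each is ≡ 10 (mod 11).

The forward direction fails; the converse holds.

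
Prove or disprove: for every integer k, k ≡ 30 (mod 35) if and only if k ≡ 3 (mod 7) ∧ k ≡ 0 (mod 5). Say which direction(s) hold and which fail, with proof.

(⇒) This fails: k = 30 gives 30 ≡ 30 (mod 35) but 30 ≡ 2 (mod 7), so the conjunction on the right does not hold.

(⇐) This fails: k = 10 satisfies both congruences on the right (10 ≡ 3 mod 7 and 10 ≡ 0 mod 5) yet 10 ≡ 10 (mod 35), not 30.

(⇒) fails and (⇐) fails.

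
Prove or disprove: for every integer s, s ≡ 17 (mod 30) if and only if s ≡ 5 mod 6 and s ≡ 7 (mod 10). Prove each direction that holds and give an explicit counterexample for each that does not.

(⇒) Suppose s ≡ 17 (mod 30); write s = 30j + 17. Since 6 ∣ 30, reducing mod 6 gives s ≡ 17 ≡ 5 (mod 6); since 10 ∣ 30, reducing mod 10 gives s ≡ 17 ≡ 7 (mod 10).

(⇐) Conversely, if s ≡ 5 (mod 6) and s ≡ 7 (mod 10), then by the Chinese remainder theorem s ≡ 17 (mod 30). This is exactly s ≡ 17 (mod 30).

Both directions hold; the statement is true.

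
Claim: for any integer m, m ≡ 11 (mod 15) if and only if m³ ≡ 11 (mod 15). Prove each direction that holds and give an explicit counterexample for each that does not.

(→) Suppose m ≡ 11 (mod 15). Write m = 15j + 11. Then (15j + 11)³ = 3375j³ + 7425j² + 5445j + 1331 = 15(225j³ + 495j² + 363j + 88) + 11, so m³ ≡ 11 (mod 15).

(←) Conversely, suppose m³ ≡ 11 (mod 15). The only residue r in {0, …, 14} with r³ ≡ 11 (mod 15) is r = 11, so m ≡ 11 (mod 15).

Both implications hold.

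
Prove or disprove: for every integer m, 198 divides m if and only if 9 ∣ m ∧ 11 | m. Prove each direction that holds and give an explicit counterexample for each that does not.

Not equivalent: only (⇒) holds.

[⇒] If 198 ∣ m, write m = 198q. Since 198 = 22·9, m = 9·(22q), so 9 ∣ m; and since 198 = 18·11, m = 11·(18q), so 11 ∣ m.

[⇐] This fails: take m = 99. Both 9 ∣ 99 and 11 ∣ 99, yet 99 is not a multiple of 198 (since 99 = 0·198 + 99), so 198 ∤ 99.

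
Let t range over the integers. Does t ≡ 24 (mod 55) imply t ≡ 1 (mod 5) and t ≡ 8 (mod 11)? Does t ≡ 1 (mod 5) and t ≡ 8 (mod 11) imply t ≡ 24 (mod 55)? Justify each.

Both directions fail.

(→) This fails: t = 24 gives 24 ≡ 24 (mod 55) but 24 ≡ 4 (mod 5), so the conjunction on the right does not hold.

(←) This fails: t = 41 satisfies both congruences on the right (41 ≡ 1 mod 5 and 41 ≡ 8 mod 11) yet 41 ≡ 41 (mod 55), not 24.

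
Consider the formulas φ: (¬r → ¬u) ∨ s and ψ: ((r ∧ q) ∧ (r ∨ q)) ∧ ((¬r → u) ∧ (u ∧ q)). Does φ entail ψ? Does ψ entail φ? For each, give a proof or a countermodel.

(→) This fails. Under q = F, u = F, s = F, r = F, the left side is true but the right side is false.

(←) Assume the antecedent. If q is true, the antecedent forces (q = T, u = T, s = F, r = T) or (q = T, u = T, s = T, r = T), and (¬r → ¬u) ∨ s holds there. If q is false, the antecedent cannot hold. Either way (¬r → ¬u) ∨ s holds.

The forward direction fails; the converse holds.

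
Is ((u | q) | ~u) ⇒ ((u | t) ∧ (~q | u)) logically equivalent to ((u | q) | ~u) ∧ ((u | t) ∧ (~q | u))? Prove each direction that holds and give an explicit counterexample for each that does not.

Both directions hold; the statement is true.

Forward direction. Assume the antecedent. If u is true, the consequent reduces to true regardless of the other variables. If u is false, the antecedent forces (q = F, u = F, t = T), and the consequent holds there. Either way the consequent holds.

Converse. Assume the antecedent. If u is true, the consequent reduces to true regardless of the other variables. If u is false, the antecedent forces (q = F, u = F, t = T), and the consequent holds there. Either way the consequent holds.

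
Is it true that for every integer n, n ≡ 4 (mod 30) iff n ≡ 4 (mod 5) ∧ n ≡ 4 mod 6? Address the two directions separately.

(⟹) Suppose n ≡ 4 (mod 30); write n = 30j + 4. Since 5 ∣ 30, reducing mod 5 gives n ≡ 4 (mod 5); since 6 ∣ 30, reducing mod 6 gives n ≡ 4 (mod 6).

(⟸) Conversely, if n ≡ 4 (mod 5) and n ≡ 4 (mod 6), then by the Chinese remainder theorem n ≡ 4 (mod 30). This is exactly n ≡ 4 (mod 30).

The biconditional holds.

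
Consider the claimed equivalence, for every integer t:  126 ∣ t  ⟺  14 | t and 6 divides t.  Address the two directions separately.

(→) If 126 ∣ t, write t = 126q. Since 126 = 9·14, t = 14·(9q), so 14 ∣ t; and since 126 = 21·6, t = 6·(21q), so 6 ∣ t.

(←) This fails: take t = 42. Both 14 ∣ 42 and 6 ∣ 42, yet 42 is not a multiple of 126 (since 42 = 0·126 + 42), so 126 ∤ 42.

Only the forward implication holds.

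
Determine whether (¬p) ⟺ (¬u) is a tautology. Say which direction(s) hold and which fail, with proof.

Neither direction holds.

[⇒] This fails. Under p = F, u = T, the left side is true but the right side is false.

[⇐] This fails. Under p = T, u = F, the left side is false but the right side is true.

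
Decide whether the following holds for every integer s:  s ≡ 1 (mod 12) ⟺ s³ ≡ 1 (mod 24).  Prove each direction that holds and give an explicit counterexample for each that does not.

(⇒) This fails: take s = 13. Then 13 ≡ 1 (mod 12), but 13³ = 2197 ≡ 13 (mod 24), not 1.

(⇐) Conversely, the residues r modulo 24 with r³ ≡ 1 (mod 24) are exactly {1}, and each is ≡ 1 (mod 12).

Only the reverse direction holds.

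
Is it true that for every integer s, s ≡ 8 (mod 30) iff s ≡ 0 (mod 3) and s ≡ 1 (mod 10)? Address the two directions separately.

Forward direction. This fails: s = 8 gives 8 ≡ 8 (mod 30) but 8 ≡ 2 (mod 3), so the conjunction on the right does not hold.

Converse. This fails: s = 21 satisfies both congruences on the right (21 ≡ 0 mod 3 and 21 ≡ 1 mod 10) yet 21 ≡ 21 (mod 30), not 8.

Neither direction holds.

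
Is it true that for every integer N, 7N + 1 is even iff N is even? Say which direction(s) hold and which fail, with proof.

Neither direction holds.

Forward direction. This fails: N = 3 gives 7N + 1 = 22, which is even, but 3 is odd, not even.

Converse. This also fails: N = 4 is even, but 7N + 1 = 29 is odd, not even.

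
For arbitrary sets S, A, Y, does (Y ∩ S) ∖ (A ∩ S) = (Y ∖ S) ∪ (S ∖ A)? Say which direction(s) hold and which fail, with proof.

(⟸) This inclusion fails. Take S = {1}, A = ∅, Y = ∅; then 1 ∈ (Y ∖ S) ∪ (S ∖ A) but 1 ∉ (Y ∩ S) ∖ (A ∩ S).

(⟹) Let x ∈ (Y ∩ S) ∖ (A ∩ S). Then x ∈ S ∩ Y and x ∉ A, from which x ∈ (Y ∖ S) ∪ (S ∖ A).

(⊆) holds; (⊇) fails.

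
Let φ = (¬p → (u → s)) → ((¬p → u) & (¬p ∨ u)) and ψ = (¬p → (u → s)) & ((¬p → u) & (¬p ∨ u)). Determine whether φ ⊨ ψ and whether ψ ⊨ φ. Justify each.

[⇒] This fails. Under u = T, p = F, s = F, the left side is true but the right side is false.

[⇐] Assume the antecedent. If u is true, the consequent reduces to true regardless of the other variables. If u is false, the antecedent cannot hold. Either way the consequent holds.

(⇒) fails; (⇐) holds.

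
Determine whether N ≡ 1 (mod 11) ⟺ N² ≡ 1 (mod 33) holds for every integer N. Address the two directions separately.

Both directions fail.

(→) This fails: take N = 12. Then 12 ≡ 1 (mod 11), but 12² = 144 ≡ 12 (mod 33), not 1.

(←) This fails: take N = 10. Then 10² = 100 ≡ 1 (mod 33), yet 10 ≡ 10 (mod 11), not 1.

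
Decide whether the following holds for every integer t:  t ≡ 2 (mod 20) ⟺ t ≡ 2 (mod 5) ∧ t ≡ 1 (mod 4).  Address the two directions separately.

Forward direction. This fails: t = 2 gives 2 ≡ 2 (mod 20) but 2 ≡ 2 (mod 4), so the conjunction on the right does not hold.

Converse. This fails: t = 17 satisfies both congruences on the right (17 ≡ 2 mod 5 and 17 ≡ 1 mod 4) yet 17 ≡ 17 (mod 20), not 2.

Neither direction holds.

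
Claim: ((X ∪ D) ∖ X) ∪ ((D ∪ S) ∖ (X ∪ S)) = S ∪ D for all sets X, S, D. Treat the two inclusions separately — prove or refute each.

(⊆) Let x ∈ ((X ∪ D) ∖ X) ∪ ((D ∪ S) ∖ (X ∪ S)). Then either x ∈ D and x ∉ X, S; or x ∈ S ∩ D and x ∉ X. In each case x ∈ S ∪ D, so ((X ∪ D) ∖ X) ∪ ((D ∪ S) ∖ (X ∪ S)) ⊆ S ∪ D.

(⊇) This inclusion fails. Take X = ∅, S = {1}, D = ∅; then 1 ∈ S ∪ D but 1 ∉ ((X ∪ D) ∖ X) ∪ ((D ∪ S) ∖ (X ∪ S)).

(⊆) holds; (⊇) fails.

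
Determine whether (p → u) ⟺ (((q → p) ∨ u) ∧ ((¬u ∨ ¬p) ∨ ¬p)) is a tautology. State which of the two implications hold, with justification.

(→) This fails. Under p = F, q = T, u = F, the left side is true but the right side is false.

(←) This fails. Under p = T, q = F, u = F, the left side is false but the right side is true.

Neither implication holds.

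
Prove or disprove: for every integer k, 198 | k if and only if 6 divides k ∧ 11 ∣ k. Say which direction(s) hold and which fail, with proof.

(⟹) If 198 ∣ k, write k = 198q. Since 198 = 33·6, k = 6·(33q), so 6 ∣ k; and since 198 = 18·11, k = 11·(18q), so 11 ∣ k.

(⟸) This fails: take k = 66. Both 6 ∣ 66 and 11 ∣ 66, yet 66 is not a multiple of 198 (since 66 = 0·198 + 66), so 198 ∤ 66.

Only the forward direction holds.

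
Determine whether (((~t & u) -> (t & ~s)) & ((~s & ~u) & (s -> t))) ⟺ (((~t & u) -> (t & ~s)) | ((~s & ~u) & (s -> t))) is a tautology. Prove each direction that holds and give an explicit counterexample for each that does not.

(⟹) Assume the antecedent. If t is true, the consequent reduces to true regardless of the other variables. If t is false, the antecedent forces (t = F, u = F, s = F), and the consequent holds there. Either way the consequent holds.

(⟸) This fails. Under t = T, u = T, s = F, the left side is false but the right side is true.

Only the forward implication holds.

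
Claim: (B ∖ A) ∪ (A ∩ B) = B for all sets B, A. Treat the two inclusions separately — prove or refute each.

Both inclusions hold.

(⊆) Let x ∈ (B ∖ A) ∪ (A ∩ B). Then either x ∈ B and x ∉ A; or x ∈ B ∩ A. In each case x ∈ B, so (B ∖ A) ∪ (A ∩ B) ⊆ B.

(⊇) Let x ∈ B. Then either x ∈ B and x ∉ A; or x ∈ B ∩ A. In each case x ∈ (B ∖ A) ∪ (A ∩ B), so B ⊆ (B ∖ A) ∪ (A ∩ B).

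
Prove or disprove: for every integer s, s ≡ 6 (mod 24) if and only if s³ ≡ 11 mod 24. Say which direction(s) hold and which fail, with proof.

Both directions fail.

(⟹) This fails: take s = 6. Then 6 ≡ 6 (mod 24), but 6³ = 216 ≡ 0 (mod 24), not 11.

(⟸) This fails: take s = 11. Then 11³ = 1331 ≡ 11 (mod 24), yet 11 ≡ 11 (mod 24), not 6.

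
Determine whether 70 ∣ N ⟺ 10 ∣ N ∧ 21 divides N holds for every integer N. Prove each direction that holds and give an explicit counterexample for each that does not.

Only the converse holds.

[⇒] This fails: take N = 70. Certainly 70 ∣ 70, but 21 ∤ 70.

[⇐] Suppose 10 ∣ N and 21 ∣ N. Any common multiple of 10 and 21 is a multiple of their lcm; here gcd(10, 21) = 1, so lcm(10, 21) = 10·21 = 210, so 210 ∣ N. Since 70 ∣ 210, it follows that 70 ∣ N.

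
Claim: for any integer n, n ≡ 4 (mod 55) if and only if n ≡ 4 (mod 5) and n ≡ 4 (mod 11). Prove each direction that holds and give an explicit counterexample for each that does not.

Equivalent; both directions hold.

Converse. If n ≡ 4 (mod 5) and n ≡ 4 (mod 11), then by the Chinese remainder theorem n ≡ 4 (mod 55). This is exactly n ≡ 4 (mod 55).

Forward direction. Suppose n ≡ 4 (mod 55); write n = 55j + 4. Since 5 ∣ 55, reducing mod 5 gives n ≡ 4 (mod 5); since 11 ∣ 55, reducing mod 11 gives n ≡ 4 (mod 11).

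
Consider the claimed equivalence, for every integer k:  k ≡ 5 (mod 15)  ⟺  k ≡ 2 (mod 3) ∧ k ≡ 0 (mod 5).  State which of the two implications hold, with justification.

(⟹) Suppose k ≡ 5 (mod 15); write k = 15j + 5. Since 3 ∣ 15, reducing mod 3 gives k ≡ 5 ≡ 2 (mod 3); since 5 ∣ 15, reducing mod 5 gives k ≡ 5 ≡ 0 (mod 5).

(⟸) Conversely, if k ≡ 2 (mod 3) and k ≡ 0 (mod 5), then by the Chinese remainder theorem k ≡ 5 (mod 15). This is exactly k ≡ 5 (mod 15).

Equivalent; both directions hold.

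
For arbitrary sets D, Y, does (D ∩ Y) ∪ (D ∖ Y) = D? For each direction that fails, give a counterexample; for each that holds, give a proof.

Both inclusions hold; the sets are equal.

(⟹) Let x ∈ (D ∩ Y) ∪ (D ∖ Y). Then either x ∈ D and x ∉ Y; or x ∈ D ∩ Y. In each case x ∈ D, so (D ∩ Y) ∪ (D ∖ Y) ⊆ D.

(⟸) Let x ∈ D. Then either x ∈ D and x ∉ Y; or x ∈ D ∩ Y. In each case x ∈ (D ∩ Y) ∪ (D ∖ Y), so D ⊆ (D ∩ Y) ∪ (D ∖ Y).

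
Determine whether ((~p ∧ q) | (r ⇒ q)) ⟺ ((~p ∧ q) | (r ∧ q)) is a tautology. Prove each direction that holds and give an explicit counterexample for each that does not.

(⇒) fails; (⇐) holds.

Converse. Assume the antecedent. If p is true, the antecedent forces (p = T, q = T, r = T), and (~p ∧ q) | (r ⇒ q) holds there. If p is false, the antecedent forces (p = F, q = T, r = F) or (p = F, q = T, r = T), and (~p ∧ q) | (r ⇒ q) holds there. Either way (~p ∧ q) | (r ⇒ q) holds.

Forward direction. This fails. Under p = F, q = F, r = F, the left side is true but the right side is false.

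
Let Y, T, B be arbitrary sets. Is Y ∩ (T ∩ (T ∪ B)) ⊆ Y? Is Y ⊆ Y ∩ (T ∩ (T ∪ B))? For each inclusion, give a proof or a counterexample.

(⟹) Let x ∈ Y ∩ (T ∩ (T ∪ B)). Then either x ∈ Y ∩ T and x ∉ B; or x ∈ Y ∩ T ∩ B. In each case x ∈ Y, so Y ∩ (T ∩ (T ∪ B)) ⊆ Y.

(⟸) This inclusion fails. Take Y = {1}, T = ∅, B = ∅; then 1 ∈ Y but 1 ∉ Y ∩ (T ∩ (T ∪ B)).

The sets are not equal: only the forward inclusion holds.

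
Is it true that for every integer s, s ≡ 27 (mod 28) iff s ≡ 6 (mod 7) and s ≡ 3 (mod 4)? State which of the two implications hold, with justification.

The biconditional holds.

[⇒] Suppose s ≡ 27 (mod 28); write s = 28j + 27. Since 7 ∣ 28, reducing mod 7 gives s ≡ 27 ≡ 6 (mod 7); since 4 ∣ 28, reducing mod 4 gives s ≡ 27 ≡ 3 (mod 4).

[⇐] Conversely, if s ≡ 6 (mod 7) and s ≡ 3 (mod 4), then by the Chinese remainder theorem s ≡ 27 (mod 28). This is exactly s ≡ 27 (mod 28).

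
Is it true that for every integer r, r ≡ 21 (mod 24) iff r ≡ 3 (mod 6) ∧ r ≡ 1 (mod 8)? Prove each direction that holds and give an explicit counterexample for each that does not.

(⟹) This fails: r = 21 gives 21 ≡ 21 (mod 24) but 21 ≡ 5 (mod 8), so the conjunction on the right does not hold.

(⟸) This fails: r = 9 satisfies both congruences on the right (9 ≡ 3 mod 6 and 9 ≡ 1 mod 8) yet 9 ≡ 9 (mod 24), not 21.

Neither direction holds.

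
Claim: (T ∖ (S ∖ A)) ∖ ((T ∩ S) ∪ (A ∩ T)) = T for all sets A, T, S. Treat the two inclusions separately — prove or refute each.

Forward inclusion. Let x ∈ (T ∖ (S ∖ A)) ∖ ((T ∩ S) ∪ (A ∩ T)). Then x ∈ T and x ∉ A, S, from which x ∈ T.

Reverse inclusion. This inclusion fails. Take A = {1}, T = {1}, S = ∅; then 1 ∈ T but 1 ∉ (T ∖ (S ∖ A)) ∖ ((T ∩ S) ∪ (A ∩ T)).

The sets are not equal: only the forward inclusion holds.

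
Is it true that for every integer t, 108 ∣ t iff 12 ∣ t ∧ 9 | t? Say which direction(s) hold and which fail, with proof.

Not equivalent: only (⇒) holds.

[⇐] This fails: take t = 36. Both 12 ∣ 36 and 9 ∣ 36, yet 36 is not a multiple of 108 (since 36 = 0·108 + 36), so 108 ∤ 36.

[⇒] If 108 ∣ t, write t = 108q. Since 108 = 9·12, t = 12·(9q), so 12 ∣ t; and since 108 = 12·9, t = 9·(12q), so 9 ∣ t.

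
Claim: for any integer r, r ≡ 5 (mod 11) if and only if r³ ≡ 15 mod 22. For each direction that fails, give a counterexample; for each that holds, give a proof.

Only the reverse direction holds.

Converse. The residues r modulo 22 with r³ ≡ 15 (mod 22) are exactly {5}, and each is ≡ 5 (mod 11).

Forward direction. This fails: take r = 16. Then 16 ≡ 5 (mod 11), but 16³ = 4096 ≡ 4 (mod 22), not 15.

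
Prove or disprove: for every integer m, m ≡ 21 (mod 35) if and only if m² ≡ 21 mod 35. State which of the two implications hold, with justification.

(⟹) Suppose m ≡ 21 (mod 35). Write m = 35j + 21. Then (35j + 21)² = 1225j² + 1470j + 441 = 35(35j² + 42j + 12) + 21, so m² ≡ 21 (mod 35).

(⟸) This fails: take m = 14. Then 14² = 196 ≡ 21 (mod 35), yet 14 ≡ 14 (mod 35), not 21.

The forward direction holds; the converse fails.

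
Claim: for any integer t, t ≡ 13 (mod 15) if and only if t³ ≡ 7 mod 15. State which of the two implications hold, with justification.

Forward direction. Suppose t ≡ 13 (mod 15). Write t = 15j + 13. Then (15j + 13)³ = 3375j³ + 8775j² + 7605j + 2197 = 15(225j³ + 585j² + 507j + 146) + 7, so t³ ≡ 7 (mod 15).

Converse. Suppose t³ ≡ 7 (mod 15). The only residue r in {0, …, 14} with r³ ≡ 7 (mod 15) is r = 13, so t ≡ 13 (mod 15).

Both directions hold; the statement is true.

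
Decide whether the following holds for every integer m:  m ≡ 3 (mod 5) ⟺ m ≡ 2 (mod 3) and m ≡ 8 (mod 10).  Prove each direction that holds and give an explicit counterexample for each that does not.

Only the reverse direction holds.

(⟹) This fails: m = 3 gives 3 ≡ 3 (mod 5) but 3 ≡ 0 (mod 3), so the conjunction on the right does not hold.

(⟸) Conversely, if m ≡ 2 (mod 3) and m ≡ 8 (mod 10), then by the Chinese remainder theorem m ≡ 8 (mod 30). Since 8 ≡ 3 (mod 5) and 5 ∣ 30, we get m ≡ 3 (mod 5).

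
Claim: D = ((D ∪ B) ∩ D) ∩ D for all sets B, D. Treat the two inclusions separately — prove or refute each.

Forward inclusion. Let x ∈ D. Then either x ∈ D and x ∉ B; or x ∈ B ∩ D. In each case x ∈ ((D ∪ B) ∩ D) ∩ D, so D ⊆ ((D ∪ B) ∩ D) ∩ D.

Reverse inclusion. Let x ∈ ((D ∪ B) ∩ D) ∩ D. Then either x ∈ D and x ∉ B; or x ∈ B ∩ D. In each case x ∈ D, so ((D ∪ B) ∩ D) ∩ D ⊆ D.

Both inclusions hold.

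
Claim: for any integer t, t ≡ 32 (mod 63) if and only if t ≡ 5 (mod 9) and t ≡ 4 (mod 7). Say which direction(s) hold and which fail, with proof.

(←) If t ≡ 5 (mod 9) and t ≡ 4 (mod 7), then by the Chinese remainder theorem t ≡ 32 (mod 63). This is exactly t ≡ 32 (mod 63).

(→) Suppose t ≡ 32 (mod 63); write t = 63j + 32. Since 9 ∣ 63, reducing mod 9 gives t ≡ 32 ≡ 5 (mod 9); since 7 ∣ 63, reducing mod 7 gives t ≡ 32 ≡ 4 (mod 7).

The biconditional holds.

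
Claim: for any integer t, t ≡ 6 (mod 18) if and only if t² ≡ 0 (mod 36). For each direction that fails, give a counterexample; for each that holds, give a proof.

[⇐] This fails: take t = 0. Then 0² = 0 ≡ 0 (mod 36), yet 0 ≡ 0 (mod 18), not 6.

[⇒] Suppose t ≡ 6 (mod 18). Working modulo 36, t ∈ {6, 24}; for each such r, r² ≡ 0 (mod 36).

The forward direction holds; the converse fails.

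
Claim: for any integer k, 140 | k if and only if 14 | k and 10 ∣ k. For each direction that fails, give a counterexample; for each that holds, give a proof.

The forward direction holds; the converse fails.

(⇒) If 140 ∣ k, write k = 140q. Since 140 = 10·14, k = 14·(10q), so 14 ∣ k; and since 140 = 14·10, k = 10·(14q), so 10 ∣ k.

(⇐) This fails: take k = 70. Both 14 ∣ 70 and 10 ∣ 70, yet 70 is not a multiple of 140 (since 70 = 0·140 + 70), so 140 ∤ 70.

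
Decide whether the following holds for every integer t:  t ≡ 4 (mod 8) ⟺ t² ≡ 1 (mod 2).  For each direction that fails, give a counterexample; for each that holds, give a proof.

(⇒) This fails: take t = 4. Then 4 ≡ 4 (mod 8), but 4² = 16 ≡ 0 (mod 2), not 1.

(⇐) This fails: take t = 1. Then 1² = 1 ≡ 1 (mod 2), yet 1 ≡ 1 (mod 8), not 4.

Neither direction holds.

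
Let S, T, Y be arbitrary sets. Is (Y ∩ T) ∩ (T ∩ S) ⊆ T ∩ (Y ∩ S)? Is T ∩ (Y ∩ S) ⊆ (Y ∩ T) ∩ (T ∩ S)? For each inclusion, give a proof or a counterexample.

Both inclusions hold; the sets are equal.

Forward inclusion. Let x ∈ (Y ∩ T) ∩ (T ∩ S). Then x ∈ S ∩ T ∩ Y, from which x ∈ T ∩ (Y ∩ S).

Reverse inclusion. Let x ∈ T ∩ (Y ∩ S). Then x ∈ S ∩ T ∩ Y, from which x ∈ (Y ∩ T) ∩ (T ∩ S).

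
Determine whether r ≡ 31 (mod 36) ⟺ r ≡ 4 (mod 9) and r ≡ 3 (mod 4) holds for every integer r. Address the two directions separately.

Both implications hold.

[⇒] Suppose r ≡ 31 (mod 36); write r = 36j + 31. Since 9 ∣ 36, reducing mod 9 gives r ≡ 31 ≡ 4 (mod 9); since 4 ∣ 36, reducing mod 4 gives r ≡ 31 ≡ 3 (mod 4).

[⇐] Conversely, if r ≡ 4 (mod 9) and r ≡ 3 (mod 4), then by the Chinese remainder theorem r ≡ 31 (mod 36). This is exactly r ≡ 31 (mod 36).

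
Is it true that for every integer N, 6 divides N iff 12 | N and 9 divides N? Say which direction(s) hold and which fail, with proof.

Only the reverse direction holds.

Forward direction. This fails: take N = 6. Certainly 6 ∣ 6, but 12 ∤ 6.

Converse. Suppose 12 ∣ N and 9 ∣ N. Any common multiple of 12 and 9 is a multiple of their lcm; here lcm(12, 9) = 12·9/gcd(12, 9) = 108/3 = 36, so 36 ∣ N. Since 6 ∣ 36, it follows that 6 ∣ N.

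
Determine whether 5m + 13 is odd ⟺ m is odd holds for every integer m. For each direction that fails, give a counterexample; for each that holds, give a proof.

[⇒] This fails: m = 6 gives 5m + 13 = 43, which is odd, but 6 is even, not odd.

[⇐] This also fails: m = 3 is odd, but 5m + 13 = 28 is even, not odd.

(⇒) fails and (⇐) fails.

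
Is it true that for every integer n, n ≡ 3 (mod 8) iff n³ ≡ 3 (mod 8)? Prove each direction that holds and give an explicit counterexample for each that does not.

Both directions hold; the statement is true.

[⇐] Suppose n³ ≡ 3 (mod 8). The only residue r in {0, …, 7} with r³ ≡ 3 (mod 8) is r = 3, so n ≡ 3 (mod 8).

[⇒] Suppose n ≡ 3 (mod 8). Write n = 8j + 3. Then (8j + 3)³ = 512j³ + 576j² + 216j + 27 = 8(64j³ + 72j² + 27j + 3) + 3, so n³ ≡ 3 (mod 8).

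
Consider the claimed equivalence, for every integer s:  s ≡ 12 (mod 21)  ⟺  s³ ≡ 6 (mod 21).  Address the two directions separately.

[⇐] This fails: take s = 3. Then 3³ = 27 ≡ 6 (mod 21), yet 3 ≡ 3 (mod 21), not 12.

[⇒] Suppose s ≡ 12 (mod 21). Write s = 21j + 12. Then (21j + 12)³ = 9261j³ + 15876j² + 9072j + 1728 = 21(441j³ + 756j² + 432j + 82) + 6, so s³ ≡ 6 (mod 21).

Only the forward implication holds.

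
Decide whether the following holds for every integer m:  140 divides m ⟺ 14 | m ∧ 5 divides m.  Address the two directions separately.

Forward direction. If 140 ∣ m, write m = 140q. Since 140 = 10·14, m = 14·(10q), so 14 ∣ m; and since 140 = 28·5, m = 5·(28q), so 5 ∣ m.

Converse. This fails: take m = 70. Both 14 ∣ 70 and 5 ∣ 70, yet 70 is not a multiple of 140 (since 70 = 0·140 + 70), so 140 ∤ 70.

Only the forward direction holds.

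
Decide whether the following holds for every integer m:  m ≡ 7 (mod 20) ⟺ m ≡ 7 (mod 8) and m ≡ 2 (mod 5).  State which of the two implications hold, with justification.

(←) If m ≡ 7 (mod 8) and m ≡ 2 (mod 5), then by the Chinese remainder theorem m ≡ 7 (mod 40). Since 7 ≡ 7 (mod 20) and 20 ∣ 40, we get m ≡ 7 (mod 20).

(→) This fails: m = 27 gives 27 ≡ 7 (mod 20) but 27 ≡ 3 (mod 8), so the conjunction on the right does not hold.

Not equivalent: only (⇐) holds.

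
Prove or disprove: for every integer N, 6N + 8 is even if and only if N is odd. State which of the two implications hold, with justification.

Converse. Suppose N is odd. Since 6 is even, 6N is even for every N, so 6N + 8 has the same parity as 8, which is even. Hence 6N + 8 is even.

Forward direction. This fails: take N = 6. Then 6N + 8 = 44, which is even, yet N = 6 is even, not odd.

The forward direction fails; the converse holds.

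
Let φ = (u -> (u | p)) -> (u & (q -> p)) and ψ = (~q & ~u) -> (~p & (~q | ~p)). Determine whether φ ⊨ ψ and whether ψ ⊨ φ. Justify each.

Only the forward implication holds.

Forward direction. Assume the antecedent. If q is true, (~q & ~u) -> (~p & (~q | ~p)) reduces to true regardless of the other variables. If q is false, the antecedent forces (q = F, u = T, p = F) or (q = F, u = T, p = T), and (~q & ~u) -> (~p & (~q | ~p)) holds there. Either way (~q & ~u) -> (~p & (~q | ~p)) holds.

Converse. This fails. Under q = F, u = F, p = F, the left side is false but the right side is true.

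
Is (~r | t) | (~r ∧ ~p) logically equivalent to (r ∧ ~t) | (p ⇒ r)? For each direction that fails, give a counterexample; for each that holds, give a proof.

Neither direction holds.

(⟹) This fails. Under r = F, t = F, p = T, the left side is true but the right side is false.

(⟸) This fails. Under r = T, t = F, p = F, the left side is false but the right side is true.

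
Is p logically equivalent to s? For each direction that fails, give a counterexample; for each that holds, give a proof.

[⇒] This fails. Under p = T, s = F, the left side is true but the right side is false.

[⇐] This fails. Under p = F, s = T, the left side is false but the right side is true.

Neither direction holds.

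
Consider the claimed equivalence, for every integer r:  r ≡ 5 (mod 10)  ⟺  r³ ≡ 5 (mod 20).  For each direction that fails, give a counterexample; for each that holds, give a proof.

(⟹) This fails: take r = 15. Then 15 ≡ 5 (mod 10), but 15³ = 3375 ≡ 15 (mod 20), not 5.

(⟸) Conversely, the residues r modulo 20 with r³ ≡ 5 (mod 20) are exactly {5}, and each is ≡ 5 (mod 10).

Not equivalent: only (⇐) holds.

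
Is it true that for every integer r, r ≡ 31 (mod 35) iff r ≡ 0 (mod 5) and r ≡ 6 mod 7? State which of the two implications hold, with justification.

Forward direction. This fails: r = 31 gives 31 ≡ 31 (mod 35) but 31 ≡ 1 (mod 5), so the conjunction on the right does not hold.

Converse. This fails: r = 20 satisfies both congruences on the right (20 ≡ 0 mod 5 and 20 ≡ 6 mod 7) yet 20 ≡ 20 (mod 35), not 31.

(⇒) fails and (⇐) fails.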